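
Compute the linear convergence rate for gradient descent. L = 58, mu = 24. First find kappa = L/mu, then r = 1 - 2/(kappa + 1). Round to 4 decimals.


Step 1: Compute the condition number.
kappa = L/mu = 58/24 = 2.4167
Step 2: Compute the convergence rate.
r = 1 - 2/(kappa + 1) = 1 - 2*mu/(L + mu) = (L - mu)/(L + mu) = 34/82 = 0.4146


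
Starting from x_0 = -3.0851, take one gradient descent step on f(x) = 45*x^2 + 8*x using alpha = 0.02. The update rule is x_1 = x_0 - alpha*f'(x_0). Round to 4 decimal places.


We compute the gradient at x_0 and apply the update.
f'(x) = 90*x + 8
f'(-3.0851) = 90*-3.0851 + 8 = -269.659
x_1 = -3.0851 - 0.02*-269.659 = 2.3081


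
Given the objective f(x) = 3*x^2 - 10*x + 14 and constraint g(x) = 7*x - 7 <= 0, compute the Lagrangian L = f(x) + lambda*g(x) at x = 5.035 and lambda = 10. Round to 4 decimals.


Step 1: Evaluate f(x).
f(5.035) = 3*5.035^2 - 10*5.035 + 14 = 39.7037
Step 2: Evaluate g(x).
g(5.035) = 7*5.035 - 7 = 28.245
Step 3: Compute Lagrangian.
L = 39.7037 + 10*28.245 = 322.1537


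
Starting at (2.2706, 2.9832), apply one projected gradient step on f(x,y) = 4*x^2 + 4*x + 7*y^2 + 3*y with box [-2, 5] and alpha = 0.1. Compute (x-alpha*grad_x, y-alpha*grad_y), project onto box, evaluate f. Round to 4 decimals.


Step 1: Compute gradient at (2.2706, 2.9832).
grad_x = 2*4*2.2706 + 4 = 22.1648
grad_y = 2*7*2.9832 + 3 = 44.7648
Step 2: Gradient step.
x_raw = 2.2706 - 0.1*22.1648 = 0.0541
y_raw = 2.9832 - 0.1*44.7648 = -1.4933
Step 3: Project onto [-2, 5].
x_proj = clip(0.0541) = 0.0541
y_proj = clip(-1.4933) = -1.4933
Step 4: Evaluate f.
f(0.0541, -1.4933) = 11.3576


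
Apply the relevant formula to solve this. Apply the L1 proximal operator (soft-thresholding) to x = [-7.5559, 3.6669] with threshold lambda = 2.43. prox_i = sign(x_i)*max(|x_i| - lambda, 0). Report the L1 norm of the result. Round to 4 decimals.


Soft-thresholding with lambda = 2.43:
prox(-7.5559) = sign(-7.5559)*max(|-7.5559| - 2.43, 0) = -5.1259
prox(3.6669) = sign(3.6669)*max(|3.6669| - 2.43, 0) = 1.2369
prox(x) = [-5.1259, 1.2369]
||prox(x)||_1 = 5.1259 + 1.2369 = 6.3628


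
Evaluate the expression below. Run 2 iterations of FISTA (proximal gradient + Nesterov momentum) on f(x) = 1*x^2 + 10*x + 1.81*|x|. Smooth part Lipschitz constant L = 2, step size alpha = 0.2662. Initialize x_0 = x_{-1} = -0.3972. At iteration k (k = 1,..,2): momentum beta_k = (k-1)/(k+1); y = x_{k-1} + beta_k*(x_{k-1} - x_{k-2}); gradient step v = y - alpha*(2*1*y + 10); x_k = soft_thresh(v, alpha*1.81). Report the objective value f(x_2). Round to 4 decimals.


FISTA on f(x) = 1*x^2 + 10*x + 1.81*|x|
L = 2, alpha = 0.2662
Iteration 1: beta = 0.0, y = -0.3972 + 0.0*(-0.3972 + 0.3972) = -0.3972
  grad(y) = 9.2056, v = y - alpha*grad = -2.8477
  prox(v) = soft_thresh(-2.8477, 0.4818) = -2.3659
Iteration 2: beta = 0.3333, y = -2.3659 + 0.3333*(-2.3659 + 0.3972) = -3.0221
  grad(y) = 3.9557, v = y - alpha*grad = -4.0752
  prox(v) = soft_thresh(-4.0752, 0.4818) = -3.5933
f(x_2) = 1*(-3.5933)^2 + 10*(-3.5933) + 1.81*|-3.5933| = -16.5174


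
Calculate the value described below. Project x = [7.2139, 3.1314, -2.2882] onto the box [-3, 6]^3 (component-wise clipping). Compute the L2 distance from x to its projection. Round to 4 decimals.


Project each component onto [-3, 6].
clip(7.2139) = 6.0, clip(3.1314) = 3.1314, clip(-2.2882) = -2.2882
Projection = [6.0, 3.1314, -2.2882]
Squared diffs: [1.4736, 0.0, 0.0]
Distance = sqrt(1.4736) = 1.2139


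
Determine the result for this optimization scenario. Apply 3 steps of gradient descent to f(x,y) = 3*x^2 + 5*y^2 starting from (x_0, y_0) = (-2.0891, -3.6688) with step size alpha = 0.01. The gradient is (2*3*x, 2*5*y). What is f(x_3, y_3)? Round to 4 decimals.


Gradient descent on f(x,y) = 3*x^2 + 5*y^2.
Starting point: (-2.0891, -3.6688), alpha = 0.01
Step 1: grad_x = 2*3*-2.0891 = -12.5346, grad_y = 2*5*-3.6688 = -36.688
  x_1 = -2.0891 - 0.01*-12.5346 = -1.9638
  y_1 = -3.6688 - 0.01*-36.688 = -3.3019
Step 2: grad_x = 2*3*-1.9638 = -11.7825, grad_y = 2*5*-3.3019 = -33.0192
  x_2 = -1.9638 - 0.01*-11.7825 = -1.8459
  y_2 = -3.3019 - 0.01*-33.0192 = -2.9717
Step 3: grad_x = 2*3*-1.8459 = -11.0756, grad_y = 2*5*-2.9717 = -29.7173
  x_3 = -1.8459 - 0.01*-11.0756 = -1.7352
  y_3 = -2.9717 - 0.01*-29.7173 = -2.6746
f(-1.7352, -2.6746) = 3*(-1.7352)^2 + 5*(-2.6746)^2 = 44.7987


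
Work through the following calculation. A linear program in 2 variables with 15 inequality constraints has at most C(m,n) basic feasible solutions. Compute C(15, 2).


Each vertex corresponds to some choice of n active constraints out of m, so the number of vertices is at most C(m, n) = m! / (n!(m-n)!).
m = 15, n = 2
Numerator: 15 * 14
Denominator: 2! = 2
C(15, 2) = 105


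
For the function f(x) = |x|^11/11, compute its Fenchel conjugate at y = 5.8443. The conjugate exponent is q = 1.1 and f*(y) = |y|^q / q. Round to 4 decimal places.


The conjugate exponent q satisfies 1/p + 1/q = 1.
p = 11, so q = 11/(11 - 1) = 1.1
|y|^q = 5.8443^1.1 = 6.9728
f*(5.8443) = 6.9728 / 1.1 = 6.3389


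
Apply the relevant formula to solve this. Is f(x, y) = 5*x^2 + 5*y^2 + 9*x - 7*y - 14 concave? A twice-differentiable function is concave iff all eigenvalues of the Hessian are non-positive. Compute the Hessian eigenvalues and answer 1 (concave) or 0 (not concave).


The Hessian of f(x,y) = 5*x^2 + 5*y^2 + 9*x - 7*y - 14 is:
H = [[10, 0], [0, 10]]
Trace = 10 + 10 = 20
Determinant = 10*10 - (0)^2 = 100
Discriminant = (20)^2 - 4*100 = 0.0
Eigenvalues: lambda_1 = 10.0, lambda_2 = 10.0
The function is not concave.

0


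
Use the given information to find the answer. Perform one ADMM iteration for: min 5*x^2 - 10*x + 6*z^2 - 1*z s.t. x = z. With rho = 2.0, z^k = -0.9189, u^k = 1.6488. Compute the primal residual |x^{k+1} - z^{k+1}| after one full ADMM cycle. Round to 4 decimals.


ADMM iteration with rho = 2.0, z^k = -0.9189, u^k = 1.6488
Step 1: x-update.
Minimize 5*x^2 - 10*x + (2.0/2)*(x + 0.9189 + 1.6488)^2
FOC: (2*5 + 2.0)*x = 10 + 2.0*(-0.9189 - 1.6488)
x^{k+1} = 0.4054
Step 2: z-update.
Minimize 6*z^2 - 1*z + (2.0/2)*(0.4054 - z + 1.6488)^2
FOC: (2*6 + 2.0)*z = 1 + 2.0*(0.4054 + 1.6488)
z^{k+1} = 0.3649
Step 3: u-update.
u^{k+1} = 1.6488 + 0.4054 - 0.3649 = 1.6893
Step 4: Primal residual = |0.4054 - 0.3649| = 0.0405


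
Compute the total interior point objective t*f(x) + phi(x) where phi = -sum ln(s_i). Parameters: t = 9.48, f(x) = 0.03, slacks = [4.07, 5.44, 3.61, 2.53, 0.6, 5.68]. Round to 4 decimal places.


Step 1: Compute log-barrier.
ln values: [1.4036, 1.6938, 1.2837, 0.9282, -0.5108, 1.737]
phi = -(1.4036 + 1.6938 + 1.2837 + 0.9282 - 0.5108 + 1.737) = -6.5355
Step 2: Compute augmented objective.
t*f(x) = 9.48*0.03 = 0.2844
Total = 0.2844 - 6.5355 = -6.2511


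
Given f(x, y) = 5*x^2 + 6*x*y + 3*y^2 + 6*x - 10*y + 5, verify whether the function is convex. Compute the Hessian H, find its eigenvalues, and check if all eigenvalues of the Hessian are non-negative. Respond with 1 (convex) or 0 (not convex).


The Hessian of f(x,y) = 5*x^2 + 6*x*y + 3*y^2 + 6*x - 10*y + 5 is:
H = [[10, 6], [6, 6]]
Trace = 10 + 6 = 16
Determinant = 10*6 - (6)^2 = 24
Discriminant = (16)^2 - 4*24 = 160.0
Eigenvalues: lambda_1 = 1.6754, lambda_2 = 14.3246
The function is convex.

1


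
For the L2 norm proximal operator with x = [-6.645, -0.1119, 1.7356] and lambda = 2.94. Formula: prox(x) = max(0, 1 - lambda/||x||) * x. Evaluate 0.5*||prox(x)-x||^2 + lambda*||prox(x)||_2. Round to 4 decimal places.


Step 1: Compute ||x||.
||x|| = 6.8688
Step 2: Compute scaling factor.
scale = max(0, 1 - 2.94/6.8688) = 0.572
Step 3: prox(x) = [-3.8008, -0.064, 0.9927]
||prox(x)|| = 3.9288
Step 4: Proximal objective.
0.5*||prox-x||^2 = 4.3218
lambda*||prox|| = 11.5507
Total = 15.8726


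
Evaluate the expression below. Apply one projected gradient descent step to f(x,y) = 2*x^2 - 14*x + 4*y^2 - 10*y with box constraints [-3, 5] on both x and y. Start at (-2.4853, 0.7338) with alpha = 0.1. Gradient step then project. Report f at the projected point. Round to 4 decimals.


Step 1: Compute gradient at (-2.4853, 0.7338).
grad_x = 2*2*-2.4853 - 14 = -23.9412
grad_y = 2*4*0.7338 - 10 = -4.1296
Step 2: Gradient step.
x_raw = -2.4853 - 0.1*-23.9412 = -0.0912
y_raw = 0.7338 - 0.1*-4.1296 = 1.1468
Step 3: Project onto [-3, 5].
x_proj = clip(-0.0912) = -0.0912
y_proj = clip(1.1468) = 1.1468
Step 4: Evaluate f.
f(-0.0912, 1.1468) = -4.9142


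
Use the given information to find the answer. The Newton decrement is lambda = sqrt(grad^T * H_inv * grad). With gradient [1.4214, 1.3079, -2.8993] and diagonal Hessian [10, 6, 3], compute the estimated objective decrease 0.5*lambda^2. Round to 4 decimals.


Step 1: H is diagonal, so H^(-1) * g = [0.1421, 0.218, -0.9664].
Step 2: g^T H^(-1) g = sum_i g_i^2 / H_ii
  = (1.4214)^2/10 + (1.3079)^2/6 + (-2.8993)^2/3
  = 0.202 + 0.2851 + 2.802 = 3.2891
Step 3: Objective decrease = 0.5 * g^T H^(-1) g = 1.6446


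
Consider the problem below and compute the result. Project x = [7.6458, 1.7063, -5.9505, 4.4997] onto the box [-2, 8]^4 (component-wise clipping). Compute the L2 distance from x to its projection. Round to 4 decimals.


Project each component onto [-2, 8].
clip(7.6458) = 7.6458, clip(1.7063) = 1.7063, clip(-5.9505) = -2.0, clip(4.4997) = 4.4997
Projection = [7.6458, 1.7063, -2.0, 4.4997]
Squared diffs: [0.0, 0.0, 15.6065, 0.0]
Distance = sqrt(15.6065) = 3.9505


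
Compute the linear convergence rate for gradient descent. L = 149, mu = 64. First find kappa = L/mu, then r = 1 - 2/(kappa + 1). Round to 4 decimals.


Step 1: Compute the condition number.
kappa = L/mu = 149/64 = 2.3281
Step 2: Compute the convergence rate.
r = 1 - 2/(kappa + 1) = 1 - 2*mu/(L + mu) = (L - mu)/(L + mu) = 85/213 = 0.3991


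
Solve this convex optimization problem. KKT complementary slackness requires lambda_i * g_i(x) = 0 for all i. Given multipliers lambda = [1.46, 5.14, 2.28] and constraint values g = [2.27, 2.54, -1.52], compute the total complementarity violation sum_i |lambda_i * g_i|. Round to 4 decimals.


KKT complementary slackness check:
lambda_1 * g_1 = 1.46 * 2.27 = 3.3142
lambda_2 * g_2 = 5.14 * 2.54 = 13.0556
lambda_3 * g_3 = 2.28 * -1.52 = -3.4656
Total violation = 3.3142 + 13.0556 + 3.4656 = 19.8354


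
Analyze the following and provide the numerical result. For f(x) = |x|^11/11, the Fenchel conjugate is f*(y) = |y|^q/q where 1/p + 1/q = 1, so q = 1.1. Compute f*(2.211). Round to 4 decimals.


The conjugate exponent q satisfies 1/p + 1/q = 1.
p = 11, so q = 11/(11 - 1) = 1.1
|y|^q = 2.211^1.1 = 2.3936
f*(2.211) = 2.3936 / 1.1 = 2.176


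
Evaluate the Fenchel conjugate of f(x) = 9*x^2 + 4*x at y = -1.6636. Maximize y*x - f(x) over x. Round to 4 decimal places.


f*(y) = sup_x {y*x - a*x^2 - b*x} = sup_x {(y-b)*x - a*x^2}
FOC: (y - b) - 2a*x = 0 => x* = (y - b)/(2a)
x* = (-1.6636 - 4)/(2*9) = -0.3146
f*(-1.6636) = (y-b)^2/(4a) = (-1.6636 - 4)^2/(4*9)
= 32.0764/36 = 0.891


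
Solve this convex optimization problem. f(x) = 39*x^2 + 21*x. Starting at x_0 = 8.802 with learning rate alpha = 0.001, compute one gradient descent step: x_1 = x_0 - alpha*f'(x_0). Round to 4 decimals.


We compute the gradient at x_0 and apply the update.
f'(x) = 78*x + 21
f'(8.802) = 78*8.802 + 21 = 707.556
x_1 = 8.802 - 0.001*707.556 = 8.0944


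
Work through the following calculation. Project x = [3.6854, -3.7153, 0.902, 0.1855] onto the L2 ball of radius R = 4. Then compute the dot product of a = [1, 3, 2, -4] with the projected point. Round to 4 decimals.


Step 1: Compute ||x|| (intermediates to 6 decimals).
||x|| = sqrt(3.6854^2 + (-3.7153)^2 + 0.902^2 + 0.1855^2) = 5.313534
Step 2: Project.
Since ||x|| > R, scale = R/||x|| = 4/5.313534 = 0.752795, proj(x) = scale * x
proj(x) = [2.774351, -2.796859, 0.679021, 0.139643]
Step 3: Dot product.
a^T * proj(x) = 1*2.774351 + 3*(-2.796859) + 2*0.679021 - 4*0.139643 = -4.8168


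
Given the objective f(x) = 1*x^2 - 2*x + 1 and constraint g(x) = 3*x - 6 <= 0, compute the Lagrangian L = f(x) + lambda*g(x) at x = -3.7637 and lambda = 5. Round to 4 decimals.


Step 1: Evaluate f(x).
f(-3.7637) = 1*(-3.7637)^2 - 2*(-3.7637) + 1 = 22.6928
Step 2: Evaluate g(x).
g(-3.7637) = 3*-3.7637 - 6 = -17.2911
Step 3: Compute Lagrangian.
L = 22.6928 + 5*-17.2911 = -63.7627


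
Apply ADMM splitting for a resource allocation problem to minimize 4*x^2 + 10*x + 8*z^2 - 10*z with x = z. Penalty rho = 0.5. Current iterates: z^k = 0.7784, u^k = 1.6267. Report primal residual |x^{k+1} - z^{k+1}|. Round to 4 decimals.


ADMM iteration with rho = 0.5, z^k = 0.7784, u^k = 1.6267
Step 1: x-update.
Minimize 4*x^2 + 10*x + (0.5/2)*(x - 0.7784 + 1.6267)^2
FOC: (2*4 + 0.5)*x = -10 + 0.5*(0.7784 - 1.6267)
x^{k+1} = -1.2264
Step 2: z-update.
Minimize 8*z^2 - 10*z + (0.5/2)*(-1.2264 - z + 1.6267)^2
FOC: (2*8 + 0.5)*z = 10 + 0.5*(-1.2264 + 1.6267)
z^{k+1} = 0.6182
Step 3: u-update.
u^{k+1} = 1.6267 - 1.2264 - 0.6182 = -0.2179
Step 4: Primal residual = |-1.2264 - 0.6182| = 1.8446


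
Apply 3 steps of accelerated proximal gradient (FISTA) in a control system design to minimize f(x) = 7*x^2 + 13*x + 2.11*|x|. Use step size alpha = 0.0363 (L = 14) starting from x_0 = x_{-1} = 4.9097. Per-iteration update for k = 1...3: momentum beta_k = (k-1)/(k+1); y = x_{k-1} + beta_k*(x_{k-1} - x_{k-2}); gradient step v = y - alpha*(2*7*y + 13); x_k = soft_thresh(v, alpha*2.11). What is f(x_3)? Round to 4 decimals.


FISTA on f(x) = 7*x^2 + 13*x + 2.11*|x|
L = 14, alpha = 0.0363
Iteration 1: beta = 0.0, y = 4.9097 + 0.0*(4.9097 - 4.9097) = 4.9097
  grad(y) = 81.7358, v = y - alpha*grad = 1.9427
  prox(v) = soft_thresh(1.9427, 0.0766) = 1.8661
Iteration 2: beta = 0.3333, y = 1.8661 + 0.3333*(1.8661 - 4.9097) = 0.8516
  grad(y) = 24.9219, v = y - alpha*grad = -0.0531
  prox(v) = soft_thresh(-0.0531, 0.0766) = 0.0
Iteration 3: beta = 0.5, y = 0.0 + 0.5*(0.0 - 1.8661) = -0.933
  grad(y) = -0.0627, v = y - alpha*grad = -0.9308
  prox(v) = soft_thresh(-0.9308, 0.0766) = -0.8542
f(x_3) = 7*(-0.8542)^2 + 13*(-0.8542) + 2.11*|-0.8542| = -4.1947


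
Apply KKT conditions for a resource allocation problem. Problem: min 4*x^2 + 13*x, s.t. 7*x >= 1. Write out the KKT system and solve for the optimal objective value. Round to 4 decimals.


Step 1: Try lambda = 0 (constraint inactive).
x_unc = -13/(2*4) = -1.625
Check: 7*-1.625 = -11.375 < 1 -- violated!
Step 2: Constraint must be active: 7*x = 1
x* = 1/7 = 0.1429 (rounded; the exact value 1/7 is used below)
lambda = (2*4*(1/7) + 13)/7 = 2.0204
Step 3: Compute optimal value.
f(x*) = 4*(1/7)^2 + 13*(1/7) = 1.9388


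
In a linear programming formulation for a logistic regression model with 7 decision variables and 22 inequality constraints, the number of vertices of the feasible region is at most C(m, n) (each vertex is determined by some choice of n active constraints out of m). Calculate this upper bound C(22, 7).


Each vertex corresponds to some choice of n active constraints out of m, so the number of vertices is at most C(m, n) = m! / (n!(m-n)!).
m = 22, n = 7
Numerator: 22 * 21 * 20 * 19 * 18 * 17 * 16
Denominator: 7! = 5040
C(22, 7) = 170544


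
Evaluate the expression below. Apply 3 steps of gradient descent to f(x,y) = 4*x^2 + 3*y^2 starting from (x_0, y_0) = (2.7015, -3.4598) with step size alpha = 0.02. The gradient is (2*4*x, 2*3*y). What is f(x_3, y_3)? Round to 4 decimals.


Gradient descent on f(x,y) = 4*x^2 + 3*y^2.
Starting point: (2.7015, -3.4598), alpha = 0.02
Step 1: grad_x = 2*4*2.7015 = 21.612, grad_y = 2*3*-3.4598 = -20.7588
  x_1 = 2.7015 - 0.02*21.612 = 2.2693
  y_1 = -3.4598 - 0.02*-20.7588 = -3.0446
Step 2: grad_x = 2*4*2.2693 = 18.1541, grad_y = 2*3*-3.0446 = -18.2677
  x_2 = 2.2693 - 0.02*18.1541 = 1.9062
  y_2 = -3.0446 - 0.02*-18.2677 = -2.6793
Step 3: grad_x = 2*4*1.9062 = 15.2494, grad_y = 2*3*-2.6793 = -16.0756
  x_3 = 1.9062 - 0.02*15.2494 = 1.6012
  y_3 = -2.6793 - 0.02*-16.0756 = -2.3578
f(1.6012, -2.3578) = 4*1.6012^2 + 3*(-2.3578)^2 = 26.9323


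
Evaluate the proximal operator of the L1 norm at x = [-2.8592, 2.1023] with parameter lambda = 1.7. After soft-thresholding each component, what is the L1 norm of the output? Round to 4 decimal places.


Soft-thresholding with lambda = 1.7:
prox(-2.8592) = sign(-2.8592)*max(|-2.8592| - 1.7, 0) = -1.1592
prox(2.1023) = sign(2.1023)*max(|2.1023| - 1.7, 0) = 0.4023
prox(x) = [-1.1592, 0.4023]
||prox(x)||_1 = 1.1592 + 0.4023 = 1.5615


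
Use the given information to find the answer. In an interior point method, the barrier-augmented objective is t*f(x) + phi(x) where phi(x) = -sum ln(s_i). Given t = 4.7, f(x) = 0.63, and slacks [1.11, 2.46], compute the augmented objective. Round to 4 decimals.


Step 1: Compute log-barrier.
ln values: [0.1044, 0.9002]
phi = -(0.1044 + 0.9002) = -1.0045
Step 2: Compute augmented objective.
t*f(x) = 4.7*0.63 = 2.961
Total = 2.961 - 1.0045 = 1.9565


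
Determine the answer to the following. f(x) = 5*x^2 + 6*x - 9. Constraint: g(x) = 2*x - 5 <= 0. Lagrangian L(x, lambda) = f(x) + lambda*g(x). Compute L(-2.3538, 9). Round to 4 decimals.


Step 1: Evaluate f(x).
f(-2.3538) = 5*(-2.3538)^2 + 6*(-2.3538) - 9 = 4.5791
Step 2: Evaluate g(x).
g(-2.3538) = 2*-2.3538 - 5 = -9.7076
Step 3: Compute Lagrangian.
L = 4.5791 + 9*-9.7076 = -82.7893


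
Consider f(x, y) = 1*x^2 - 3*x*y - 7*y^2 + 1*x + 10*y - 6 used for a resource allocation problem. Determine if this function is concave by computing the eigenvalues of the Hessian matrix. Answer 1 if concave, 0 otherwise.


The Hessian of f(x,y) = 1*x^2 - 3*x*y - 7*y^2 + 1*x + 10*y - 6 is:
H = [[2, -3], [-3, -14]]
Trace = 2 - 14 = -12
Determinant = 2*-14 - (-3)^2 = -37
Discriminant = (-12)^2 - 4*-37 = 292.0
Eigenvalues: lambda_1 = -14.544, lambda_2 = 2.544
The function is not concave.

0


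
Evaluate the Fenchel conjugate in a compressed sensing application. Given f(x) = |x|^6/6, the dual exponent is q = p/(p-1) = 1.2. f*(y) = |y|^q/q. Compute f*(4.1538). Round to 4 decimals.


The conjugate exponent q satisfies 1/p + 1/q = 1.
p = 6, so q = 6/(6 - 1) = 1.2
|y|^q = 4.1538^1.2 = 5.5225
f*(4.1538) = 5.5225 / 1.2 = 4.6021


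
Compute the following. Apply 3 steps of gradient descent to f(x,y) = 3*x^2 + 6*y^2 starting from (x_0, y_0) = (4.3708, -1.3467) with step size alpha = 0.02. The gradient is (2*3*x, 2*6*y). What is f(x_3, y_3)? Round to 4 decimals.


Gradient descent on f(x,y) = 3*x^2 + 6*y^2.
Starting point: (4.3708, -1.3467), alpha = 0.02
Step 1: grad_x = 2*3*4.3708 = 26.2248, grad_y = 2*6*-1.3467 = -16.1604
  x_1 = 4.3708 - 0.02*26.2248 = 3.8463
  y_1 = -1.3467 - 0.02*-16.1604 = -1.0235
Step 2: grad_x = 2*3*3.8463 = 23.0778, grad_y = 2*6*-1.0235 = -12.2819
  x_2 = 3.8463 - 0.02*23.0778 = 3.3847
  y_2 = -1.0235 - 0.02*-12.2819 = -0.7779
Step 3: grad_x = 2*3*3.3847 = 20.3085, grad_y = 2*6*-0.7779 = -9.3342
  x_3 = 3.3847 - 0.02*20.3085 = 2.9786
  y_3 = -0.7779 - 0.02*-9.3342 = -0.5912
f(2.9786, -0.5912) = 3*2.9786^2 + 6*(-0.5912)^2 = 28.7127


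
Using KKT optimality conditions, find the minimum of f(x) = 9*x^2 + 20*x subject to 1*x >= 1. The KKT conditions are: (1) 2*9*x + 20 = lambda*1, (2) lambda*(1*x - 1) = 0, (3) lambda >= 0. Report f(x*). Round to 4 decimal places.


Step 1: Try lambda = 0 (constraint inactive).
x_unc = -20/(2*9) = -1.1111
Check: 1*-1.1111 = -1.1111 < 1 -- violated!
Step 2: Constraint must be active: 1*x = 1
x* = 1/1 = 1.0
lambda = (2*9*1.0 + 20)/1 = 38.0
Step 3: Compute optimal value.
f(x*) = 9*1.0^2 + 20*1.0 = 29.0


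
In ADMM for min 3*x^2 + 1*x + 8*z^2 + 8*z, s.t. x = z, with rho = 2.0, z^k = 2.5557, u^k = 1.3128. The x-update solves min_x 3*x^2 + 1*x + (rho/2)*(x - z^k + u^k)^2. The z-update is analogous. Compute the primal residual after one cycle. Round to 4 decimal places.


ADMM iteration with rho = 2.0, z^k = 2.5557, u^k = 1.3128
Step 1: x-update.
Minimize 3*x^2 + 1*x + (2.0/2)*(x - 2.5557 + 1.3128)^2
FOC: (2*3 + 2.0)*x = -1 + 2.0*(2.5557 - 1.3128)
x^{k+1} = 0.1857
Step 2: z-update.
Minimize 8*z^2 + 8*z + (2.0/2)*(0.1857 - z + 1.3128)^2
FOC: (2*8 + 2.0)*z = -8 + 2.0*(0.1857 + 1.3128)
z^{k+1} = -0.2779
Step 3: u-update.
u^{k+1} = 1.3128 + 0.1857 + 0.2779 = 1.7765
Step 4: Primal residual = |0.1857 + 0.2779| = 0.4637


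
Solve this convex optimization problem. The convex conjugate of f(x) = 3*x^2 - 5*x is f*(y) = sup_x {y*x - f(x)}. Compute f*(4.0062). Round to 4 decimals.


f*(y) = sup_x {y*x - a*x^2 - b*x} = sup_x {(y-b)*x - a*x^2}
FOC: (y - b) - 2a*x = 0 => x* = (y - b)/(2a)
x* = (4.0062 + 5)/(2*3) = 1.501
f*(4.0062) = (y-b)^2/(4a) = (4.0062 + 5)^2/(4*3)
= 81.1116/12 = 6.7593


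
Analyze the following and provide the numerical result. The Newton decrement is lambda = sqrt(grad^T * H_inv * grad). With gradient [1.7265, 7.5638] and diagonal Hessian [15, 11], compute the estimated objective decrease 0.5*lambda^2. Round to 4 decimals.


Step 1: H is diagonal, so H^(-1) * g = [0.1151, 0.6876].
Step 2: g^T H^(-1) g = sum_i g_i^2 / H_ii
  = (1.7265)^2/15 + (7.5638)^2/11
  = 0.1987 + 5.201 = 5.3997
Step 3: Objective decrease = 0.5 * g^T H^(-1) g = 2.6999


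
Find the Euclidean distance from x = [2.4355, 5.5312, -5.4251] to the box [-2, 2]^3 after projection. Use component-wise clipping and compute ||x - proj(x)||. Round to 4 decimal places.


Project each component onto [-2, 2].
clip(2.4355) = 2.0, clip(5.5312) = 2.0, clip(-5.4251) = -2.0
Projection = [2.0, 2.0, -2.0]
Squared diffs: [0.1897, 12.4694, 11.7313]
Distance = sqrt(24.3904) = 4.9387


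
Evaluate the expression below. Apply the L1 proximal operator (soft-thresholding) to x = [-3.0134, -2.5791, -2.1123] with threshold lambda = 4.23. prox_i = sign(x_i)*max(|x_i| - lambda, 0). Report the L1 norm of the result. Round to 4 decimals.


Soft-thresholding with lambda = 4.23:
prox(-3.0134) = sign(-3.0134)*max(|-3.0134| - 4.23, 0) = 0.0
prox(-2.5791) = sign(-2.5791)*max(|-2.5791| - 4.23, 0) = 0.0
prox(-2.1123) = sign(-2.1123)*max(|-2.1123| - 4.23, 0) = 0.0
prox(x) = [0.0, 0.0, 0.0]
||prox(x)||_1 = 0.0 + 0.0 + 0.0 = 0.0


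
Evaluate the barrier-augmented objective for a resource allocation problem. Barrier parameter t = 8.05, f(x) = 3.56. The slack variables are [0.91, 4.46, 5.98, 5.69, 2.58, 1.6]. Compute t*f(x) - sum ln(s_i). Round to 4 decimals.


Step 1: Compute log-barrier.
ln values: [-0.0943, 1.4951, 1.7884, 1.7387, 0.9478, 0.47]
phi = -(-0.0943 + 1.4951 + 1.7884 + 1.7387 + 0.9478 + 0.47) = -6.3458
Step 2: Compute augmented objective.
t*f(x) = 8.05*3.56 = 28.658
Total = 28.658 - 6.3458 = 22.3122


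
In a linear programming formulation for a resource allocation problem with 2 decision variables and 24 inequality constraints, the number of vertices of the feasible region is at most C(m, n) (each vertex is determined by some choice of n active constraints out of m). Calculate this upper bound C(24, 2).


Each vertex corresponds to some choice of n active constraints out of m, so the number of vertices is at most C(m, n) = m! / (n!(m-n)!).
m = 24, n = 2
Numerator: 24 * 23
Denominator: 2! = 2
C(24, 2) = 276


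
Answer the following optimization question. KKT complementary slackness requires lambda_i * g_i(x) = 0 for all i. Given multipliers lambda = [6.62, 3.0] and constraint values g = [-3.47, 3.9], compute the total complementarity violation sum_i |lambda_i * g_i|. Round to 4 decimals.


KKT complementary slackness check:
lambda_1 * g_1 = 6.62 * -3.47 = -22.9714
lambda_2 * g_2 = 3.0 * 3.9 = 11.7
Total violation = 22.9714 + 11.7 = 34.6714


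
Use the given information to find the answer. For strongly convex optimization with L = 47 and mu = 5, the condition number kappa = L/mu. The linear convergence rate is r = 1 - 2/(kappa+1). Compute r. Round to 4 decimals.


Step 1: Compute the condition number.
kappa = L/mu = 47/5 = 9.4
Step 2: Compute the convergence rate.
r = 1 - 2/(kappa + 1) = 1 - 2*mu/(L + mu) = (L - mu)/(L + mu) = 42/52 = 0.8077


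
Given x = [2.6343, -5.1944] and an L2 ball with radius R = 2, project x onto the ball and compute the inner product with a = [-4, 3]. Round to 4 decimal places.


Step 1: Compute ||x|| (intermediates to 6 decimals).
||x|| = sqrt(2.6343^2 + (-5.1944)^2) = 5.824202
Step 2: Project.
Since ||x|| > R, scale = R/||x|| = 2/5.824202 = 0.343395, proj(x) = scale * x
proj(x) = [0.904605, -1.783731]
Step 3: Dot product.
a^T * proj(x) = -4*0.904605 + 3*(-1.783731) = -8.9696


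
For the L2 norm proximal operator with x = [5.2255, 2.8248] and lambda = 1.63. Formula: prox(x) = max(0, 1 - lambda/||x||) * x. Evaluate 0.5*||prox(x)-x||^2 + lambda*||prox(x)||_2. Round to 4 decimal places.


Step 1: Compute ||x||.
||x|| = 5.9401
Step 2: Compute scaling factor.
scale = max(0, 1 - 1.63/5.9401) = 0.7256
Step 3: prox(x) = [3.7916, 2.0497]
||prox(x)|| = 4.3101
Step 4: Proximal objective.
0.5*||prox-x||^2 = 1.3285
lambda*||prox|| = 7.0255
Total = 8.354


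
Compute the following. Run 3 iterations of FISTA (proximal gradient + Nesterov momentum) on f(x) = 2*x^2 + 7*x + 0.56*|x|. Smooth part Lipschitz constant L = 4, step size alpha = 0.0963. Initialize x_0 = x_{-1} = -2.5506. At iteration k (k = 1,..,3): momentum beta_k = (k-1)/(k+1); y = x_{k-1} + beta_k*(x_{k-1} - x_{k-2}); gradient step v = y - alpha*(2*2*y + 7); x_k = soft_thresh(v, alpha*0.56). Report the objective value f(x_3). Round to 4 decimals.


FISTA on f(x) = 2*x^2 + 7*x + 0.56*|x|
L = 4, alpha = 0.0963
Iteration 1: beta = 0.0, y = -2.5506 + 0.0*(-2.5506 + 2.5506) = -2.5506
  grad(y) = -3.2024, v = y - alpha*grad = -2.2422
  prox(v) = soft_thresh(-2.2422, 0.0539) = -2.1883
Iteration 2: beta = 0.3333, y = -2.1883 + 0.3333*(-2.1883 + 2.5506) = -2.0675
  grad(y) = -1.27, v = y - alpha*grad = -1.9452
  prox(v) = soft_thresh(-1.9452, 0.0539) = -1.8913
Iteration 3: beta = 0.5, y = -1.8913 + 0.5*(-1.8913 + 2.1883) = -1.7428
  grad(y) = 0.0289, v = y - alpha*grad = -1.7456
  prox(v) = soft_thresh(-1.7456, 0.0539) = -1.6916
f(x_3) = 2*(-1.6916)^2 + 7*(-1.6916) + 0.56*|-1.6916| = -5.1709


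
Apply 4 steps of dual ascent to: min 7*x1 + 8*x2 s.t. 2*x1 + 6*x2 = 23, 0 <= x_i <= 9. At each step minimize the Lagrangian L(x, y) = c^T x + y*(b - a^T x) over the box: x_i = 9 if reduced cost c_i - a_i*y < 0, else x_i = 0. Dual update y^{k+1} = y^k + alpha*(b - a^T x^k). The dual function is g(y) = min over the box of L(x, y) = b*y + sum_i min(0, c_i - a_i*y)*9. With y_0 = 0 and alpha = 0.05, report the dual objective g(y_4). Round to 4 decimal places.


Dual ascent for LP: min 7*x1 + 8*x2, 2*x1 + 6*x2 = 23, 0 <= x_i <= 9
Step 1: y^k = 0.0, reduced costs: (7.0, 8.0)
  x^k = (0.0, 0.0), subgradient = b - a^T x = 23.0
  y^{k+1} = 0.0 + 0.05*23.0 = 1.15
Step 2: y^k = 1.15, reduced costs: (4.7, 1.1)
  x^k = (0.0, 0.0), subgradient = b - a^T x = 23.0
  y^{k+1} = 1.15 + 0.05*23.0 = 2.3
Step 3: y^k = 2.3, reduced costs: (2.4, -5.8)
  x^k = (0.0, 9.0), subgradient = b - a^T x = -31.0
  y^{k+1} = 2.3 + 0.05*-31.0 = 0.75
Step 4: y^k = 0.75, reduced costs: (5.5, 3.5)
  x^k = (0.0, 0.0), subgradient = b - a^T x = 23.0
  y^{k+1} = 0.75 + 0.05*23.0 = 1.9
Dual objective at y_4 = 1.9: reduced costs (3.2, -3.4), box minimizer x = (0.0, 9.0)
g(y_4) = b*y + (c1 - a1*y)*x1 + (c2 - a2*y)*x2 = 23*1.9 + 3.2*0.0 + (-3.4)*9.0 = 43.7 + 0.0 - 30.6 = 13.1


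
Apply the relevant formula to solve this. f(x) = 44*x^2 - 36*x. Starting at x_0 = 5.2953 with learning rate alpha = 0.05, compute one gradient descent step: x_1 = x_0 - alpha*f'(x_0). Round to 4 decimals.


We compute the gradient at x_0 and apply the update.
f'(x) = 88*x - 36
f'(5.2953) = 88*5.2953 - 36 = 429.9864
x_1 = 5.2953 - 0.05*429.9864 = -16.204


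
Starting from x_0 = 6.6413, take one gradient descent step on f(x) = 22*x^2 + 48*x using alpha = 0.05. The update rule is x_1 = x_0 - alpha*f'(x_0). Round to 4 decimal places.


We compute the gradient at x_0 and apply the update.
f'(x) = 44*x + 48
f'(6.6413) = 44*6.6413 + 48 = 340.2172
x_1 = 6.6413 - 0.05*340.2172 = -10.3696


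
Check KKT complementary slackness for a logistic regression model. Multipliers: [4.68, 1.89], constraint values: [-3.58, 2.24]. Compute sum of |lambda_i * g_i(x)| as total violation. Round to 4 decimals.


KKT complementary slackness check:
lambda_1 * g_1 = 4.68 * -3.58 = -16.7544
lambda_2 * g_2 = 1.89 * 2.24 = 4.2336
Total violation = 16.7544 + 4.2336 = 20.988


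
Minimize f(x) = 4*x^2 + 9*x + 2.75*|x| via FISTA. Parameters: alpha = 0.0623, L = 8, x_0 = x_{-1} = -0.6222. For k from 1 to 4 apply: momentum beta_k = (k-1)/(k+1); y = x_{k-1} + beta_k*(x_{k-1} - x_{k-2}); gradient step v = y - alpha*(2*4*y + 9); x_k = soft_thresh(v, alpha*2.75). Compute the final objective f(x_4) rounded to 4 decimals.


FISTA on f(x) = 4*x^2 + 9*x + 2.75*|x|
L = 8, alpha = 0.0623
Iteration 1: beta = 0.0, y = -0.6222 + 0.0*(-0.6222 + 0.6222) = -0.6222
  grad(y) = 4.0224, v = y - alpha*grad = -0.8728
  prox(v) = soft_thresh(-0.8728, 0.1713) = -0.7015
Iteration 2: beta = 0.3333, y = -0.7015 + 0.3333*(-0.7015 + 0.6222) = -0.7279
  grad(y) = 3.1768, v = y - alpha*grad = -0.9258
  prox(v) = soft_thresh(-0.9258, 0.1713) = -0.7545
Iteration 3: beta = 0.5, y = -0.7545 + 0.5*(-0.7545 + 0.7015) = -0.781
  grad(y) = 2.752, v = y - alpha*grad = -0.9524
  prox(v) = soft_thresh(-0.9524, 0.1713) = -0.7811
Iteration 4: beta = 0.6, y = -0.7811 + 0.6*(-0.7811 + 0.7545) = -0.7971
  grad(y) = 2.6232, v = y - alpha*grad = -0.9605
  prox(v) = soft_thresh(-0.9605, 0.1713) = -0.7892
f(x_4) = 4*(-0.7892)^2 + 9*(-0.7892) + 2.75*|-0.7892| = -2.4412


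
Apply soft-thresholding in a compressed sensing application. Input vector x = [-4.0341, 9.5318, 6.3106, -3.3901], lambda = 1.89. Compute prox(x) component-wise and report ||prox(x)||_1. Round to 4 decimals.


Soft-thresholding with lambda = 1.89:
prox(-4.0341) = sign(-4.0341)*max(|-4.0341| - 1.89, 0) = -2.1441
prox(9.5318) = sign(9.5318)*max(|9.5318| - 1.89, 0) = 7.6418
prox(6.3106) = sign(6.3106)*max(|6.3106| - 1.89, 0) = 4.4206
prox(-3.3901) = sign(-3.3901)*max(|-3.3901| - 1.89, 0) = -1.5001
prox(x) = [-2.1441, 7.6418, 4.4206, -1.5001]
||prox(x)||_1 = 2.1441 + 7.6418 + 4.4206 + 1.5001 = 15.7066


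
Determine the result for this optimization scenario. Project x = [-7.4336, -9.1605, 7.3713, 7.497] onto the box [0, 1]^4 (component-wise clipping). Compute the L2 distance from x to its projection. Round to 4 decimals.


Project each component onto [0, 1].
clip(-7.4336) = 0.0, clip(-9.1605) = 0.0, clip(7.3713) = 1.0, clip(7.497) = 1.0
Projection = [0.0, 0.0, 1.0, 1.0]
Squared diffs: [55.2584, 83.9148, 40.5935, 42.211]
Distance = sqrt(221.9777) = 14.8989


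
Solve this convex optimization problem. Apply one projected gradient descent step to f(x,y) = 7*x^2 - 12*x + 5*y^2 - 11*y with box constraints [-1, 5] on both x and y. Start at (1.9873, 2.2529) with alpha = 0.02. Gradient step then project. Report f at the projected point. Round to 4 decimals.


Step 1: Compute gradient at (1.9873, 2.2529).
grad_x = 2*7*1.9873 - 12 = 15.8222
grad_y = 2*5*2.2529 - 11 = 11.529
Step 2: Gradient step.
x_raw = 1.9873 - 0.02*15.8222 = 1.6709
y_raw = 2.2529 - 0.02*11.529 = 2.0223
Step 3: Project onto [-1, 5].
x_proj = clip(1.6709) = 1.6709
y_proj = clip(2.0223) = 2.0223
Step 4: Evaluate f.
f(1.6709, 2.0223) = -2.3046


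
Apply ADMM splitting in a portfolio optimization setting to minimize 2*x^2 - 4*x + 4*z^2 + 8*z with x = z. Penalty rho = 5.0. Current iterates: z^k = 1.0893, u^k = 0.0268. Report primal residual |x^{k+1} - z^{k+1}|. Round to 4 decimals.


ADMM iteration with rho = 5.0, z^k = 1.0893, u^k = 0.0268
Step 1: x-update.
Minimize 2*x^2 - 4*x + (5.0/2)*(x - 1.0893 + 0.0268)^2
FOC: (2*2 + 5.0)*x = 4 + 5.0*(1.0893 - 0.0268)
x^{k+1} = 1.0347
Step 2: z-update.
Minimize 4*z^2 + 8*z + (5.0/2)*(1.0347 - z + 0.0268)^2
FOC: (2*4 + 5.0)*z = -8 + 5.0*(1.0347 + 0.0268)
z^{k+1} = -0.2071
Step 3: u-update.
u^{k+1} = 0.0268 + 1.0347 + 0.2071 = 1.2686
Step 4: Primal residual = |1.0347 + 0.2071| = 1.2418


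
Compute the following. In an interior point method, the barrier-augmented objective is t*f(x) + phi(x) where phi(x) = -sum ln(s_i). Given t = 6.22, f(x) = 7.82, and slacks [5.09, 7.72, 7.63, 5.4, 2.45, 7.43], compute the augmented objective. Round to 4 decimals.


Step 1: Compute log-barrier.
ln values: [1.6273, 2.0438, 2.0321, 1.6864, 0.8961, 2.0055]
phi = -(1.6273 + 2.0438 + 2.0321 + 1.6864 + 0.8961 + 2.0055) = -10.2912
Step 2: Compute augmented objective.
t*f(x) = 6.22*7.82 = 48.6404
Total = 48.6404 - 10.2912 = 38.3492


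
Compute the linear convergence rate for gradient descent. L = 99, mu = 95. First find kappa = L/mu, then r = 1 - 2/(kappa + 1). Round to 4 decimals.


Step 1: Compute the condition number.
kappa = L/mu = 99/95 = 1.0421
Step 2: Compute the convergence rate.
r = 1 - 2/(kappa + 1) = 1 - 2*mu/(L + mu) = (L - mu)/(L + mu) = 4/194 = 0.0206


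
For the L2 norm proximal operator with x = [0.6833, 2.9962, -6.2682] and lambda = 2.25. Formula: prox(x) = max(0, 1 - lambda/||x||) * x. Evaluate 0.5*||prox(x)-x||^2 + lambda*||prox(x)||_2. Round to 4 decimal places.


Step 1: Compute ||x||.
||x|| = 6.981
Step 2: Compute scaling factor.
scale = max(0, 1 - 2.25/6.981) = 0.6777
Step 3: prox(x) = [0.4631, 2.0305, -4.2479]
||prox(x)|| = 4.731
Step 4: Proximal objective.
0.5*||prox-x||^2 = 2.5313
lambda*||prox|| = 10.6448
Total = 13.176


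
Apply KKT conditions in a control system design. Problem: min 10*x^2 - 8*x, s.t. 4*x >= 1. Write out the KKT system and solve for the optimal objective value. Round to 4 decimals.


Step 1: Try lambda = 0 (constraint inactive).
Stationarity: 2*10*x - 8 = 0
x* = 8/(2*10) = 0.4
Check constraint: 4*0.4 = 1.6 >= 1 -- satisfied.
Step 2: Compute optimal value.
f(x*) = 10*0.4^2 - 8*0.4 = -1.6


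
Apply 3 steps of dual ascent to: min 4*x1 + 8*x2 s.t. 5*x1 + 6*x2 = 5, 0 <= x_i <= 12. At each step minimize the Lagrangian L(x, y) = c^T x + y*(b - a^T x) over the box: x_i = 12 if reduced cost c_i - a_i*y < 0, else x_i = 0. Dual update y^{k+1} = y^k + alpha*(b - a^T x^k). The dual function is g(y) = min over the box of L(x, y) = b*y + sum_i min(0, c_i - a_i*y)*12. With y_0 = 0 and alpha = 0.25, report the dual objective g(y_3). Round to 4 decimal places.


Dual ascent for LP: min 4*x1 + 8*x2, 5*x1 + 6*x2 = 5, 0 <= x_i <= 12
Step 1: y^k = 0.0, reduced costs: (4.0, 8.0)
  x^k = (0.0, 0.0), subgradient = b - a^T x = 5.0
  y^{k+1} = 0.0 + 0.25*5.0 = 1.25
Step 2: y^k = 1.25, reduced costs: (-2.25, 0.5)
  x^k = (12.0, 0.0), subgradient = b - a^T x = -55.0
  y^{k+1} = 1.25 + 0.25*-55.0 = -12.5
Step 3: y^k = -12.5, reduced costs: (66.5, 83.0)
  x^k = (0.0, 0.0), subgradient = b - a^T x = 5.0
  y^{k+1} = -12.5 + 0.25*5.0 = -11.25
Dual objective at y_3 = -11.25: reduced costs (60.25, 75.5), box minimizer x = (0.0, 0.0)
g(y_3) = b*y + (c1 - a1*y)*x1 + (c2 - a2*y)*x2 = 5*(-11.25) + 60.25*0.0 + 75.5*0.0 = -56.25 + 0.0 + 0.0 = -56.25


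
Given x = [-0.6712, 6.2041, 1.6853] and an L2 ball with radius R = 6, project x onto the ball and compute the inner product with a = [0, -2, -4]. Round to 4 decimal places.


Step 1: Compute ||x|| (intermediates to 6 decimals).
||x|| = sqrt((-0.6712)^2 + 6.2041^2 + 1.6853^2) = 6.463869
Step 2: Project.
Since ||x|| > R, scale = R/||x|| = 6/6.463869 = 0.928237, proj(x) = scale * x
proj(x) = [-0.623033, 5.758875, 1.564358]
Step 3: Dot product.
a^T * proj(x) = 0*(-0.623033) - 2*5.758875 - 4*1.564358 = -17.7752


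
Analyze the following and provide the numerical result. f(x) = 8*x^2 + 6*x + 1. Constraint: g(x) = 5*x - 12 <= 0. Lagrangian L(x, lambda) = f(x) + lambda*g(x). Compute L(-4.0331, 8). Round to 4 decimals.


Step 1: Evaluate f(x).
f(-4.0331) = 8*(-4.0331)^2 + 6*(-4.0331) + 1 = 106.9286
Step 2: Evaluate g(x).
g(-4.0331) = 5*-4.0331 - 12 = -32.1655
Step 3: Compute Lagrangian.
L = 106.9286 + 8*-32.1655 = -150.3954


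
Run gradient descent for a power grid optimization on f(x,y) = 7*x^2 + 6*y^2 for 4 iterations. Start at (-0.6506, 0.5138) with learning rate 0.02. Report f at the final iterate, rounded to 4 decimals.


Gradient descent on f(x,y) = 7*x^2 + 6*y^2.
Starting point: (-0.6506, 0.5138), alpha = 0.02
Step 1: grad_x = 2*7*-0.6506 = -9.1084, grad_y = 2*6*0.5138 = 6.1656
  x_1 = -0.6506 - 0.02*-9.1084 = -0.4684
  y_1 = 0.5138 - 0.02*6.1656 = 0.3905
Step 2: grad_x = 2*7*-0.4684 = -6.558, grad_y = 2*6*0.3905 = 4.6859
  x_2 = -0.4684 - 0.02*-6.558 = -0.3373
  y_2 = 0.3905 - 0.02*4.6859 = 0.2968
Step 3: grad_x = 2*7*-0.3373 = -4.7218, grad_y = 2*6*0.2968 = 3.5613
  x_3 = -0.3373 - 0.02*-4.7218 = -0.2428
  y_3 = 0.2968 - 0.02*3.5613 = 0.2255
Step 4: grad_x = 2*7*-0.2428 = -3.3997, grad_y = 2*6*0.2255 = 2.7066
  x_4 = -0.2428 - 0.02*-3.3997 = -0.1748
  y_4 = 0.2255 - 0.02*2.7066 = 0.1714
f(-0.1748, 0.1714) = 7*(-0.1748)^2 + 6*0.1714^2 = 0.3903


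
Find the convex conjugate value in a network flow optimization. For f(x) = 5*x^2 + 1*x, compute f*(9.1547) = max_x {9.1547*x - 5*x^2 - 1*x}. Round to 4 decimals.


f*(y) = sup_x {y*x - a*x^2 - b*x} = sup_x {(y-b)*x - a*x^2}
FOC: (y - b) - 2a*x = 0 => x* = (y - b)/(2a)
x* = (9.1547 - 1)/(2*5) = 0.8155
f*(9.1547) = (y-b)^2/(4a) = (9.1547 - 1)^2/(4*5)
= 66.4991/20 = 3.325


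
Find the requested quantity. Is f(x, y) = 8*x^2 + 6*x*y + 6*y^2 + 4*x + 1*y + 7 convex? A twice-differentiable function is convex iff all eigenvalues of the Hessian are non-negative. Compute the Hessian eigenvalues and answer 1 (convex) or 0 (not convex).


The Hessian of f(x,y) = 8*x^2 + 6*x*y + 6*y^2 + 4*x + 1*y + 7 is:
H = [[16, 6], [6, 12]]
Trace = 16 + 12 = 28
Determinant = 16*12 - (6)^2 = 156
Discriminant = (28)^2 - 4*156 = 160.0
Eigenvalues: lambda_1 = 7.6754, lambda_2 = 20.3246
The function is convex.

1


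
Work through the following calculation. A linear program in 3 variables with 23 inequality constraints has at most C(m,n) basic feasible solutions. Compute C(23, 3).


Each vertex corresponds to some choice of n active constraints out of m, so the number of vertices is at most C(m, n) = m! / (n!(m-n)!).
m = 23, n = 3
Numerator: 23 * 22 * 21
Denominator: 3! = 6
C(23, 3) = 1771


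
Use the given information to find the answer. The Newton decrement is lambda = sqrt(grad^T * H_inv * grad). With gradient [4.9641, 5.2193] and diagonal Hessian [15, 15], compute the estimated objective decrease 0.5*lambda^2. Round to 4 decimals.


Step 1: H is diagonal, so H^(-1) * g = [0.3309, 0.348].
Step 2: g^T H^(-1) g = sum_i g_i^2 / H_ii
  = (4.9641)^2/15 + (5.2193)^2/15
  = 1.6428 + 1.8161 = 3.4589
Step 3: Objective decrease = 0.5 * g^T H^(-1) g = 1.7294


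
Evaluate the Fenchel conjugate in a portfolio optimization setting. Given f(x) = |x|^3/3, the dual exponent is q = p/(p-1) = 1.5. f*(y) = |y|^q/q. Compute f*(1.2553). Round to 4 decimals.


The conjugate exponent q satisfies 1/p + 1/q = 1.
p = 3, so q = 3/(3 - 1) = 1.5
|y|^q = 1.2553^1.5 = 1.4064
f*(1.2553) = 1.4064 / 1.5 = 0.9376


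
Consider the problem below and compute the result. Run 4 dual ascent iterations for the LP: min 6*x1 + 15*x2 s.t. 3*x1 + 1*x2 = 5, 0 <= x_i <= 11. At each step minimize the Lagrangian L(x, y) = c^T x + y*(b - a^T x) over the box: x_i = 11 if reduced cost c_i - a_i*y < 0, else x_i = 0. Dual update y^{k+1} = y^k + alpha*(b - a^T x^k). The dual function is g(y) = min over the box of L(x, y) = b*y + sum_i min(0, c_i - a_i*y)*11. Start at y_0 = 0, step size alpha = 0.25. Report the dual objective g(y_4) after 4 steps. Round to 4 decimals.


Dual ascent for LP: min 6*x1 + 15*x2, 3*x1 + 1*x2 = 5, 0 <= x_i <= 11
Step 1: y^k = 0.0, reduced costs: (6.0, 15.0)
  x^k = (0.0, 0.0), subgradient = b - a^T x = 5.0
  y^{k+1} = 0.0 + 0.25*5.0 = 1.25
Step 2: y^k = 1.25, reduced costs: (2.25, 13.75)
  x^k = (0.0, 0.0), subgradient = b - a^T x = 5.0
  y^{k+1} = 1.25 + 0.25*5.0 = 2.5
Step 3: y^k = 2.5, reduced costs: (-1.5, 12.5)
  x^k = (11.0, 0.0), subgradient = b - a^T x = -28.0
  y^{k+1} = 2.5 + 0.25*-28.0 = -4.5
Step 4: y^k = -4.5, reduced costs: (19.5, 19.5)
  x^k = (0.0, 0.0), subgradient = b - a^T x = 5.0
  y^{k+1} = -4.5 + 0.25*5.0 = -3.25
Dual objective at y_4 = -3.25: reduced costs (15.75, 18.25), box minimizer x = (0.0, 0.0)
g(y_4) = b*y + (c1 - a1*y)*x1 + (c2 - a2*y)*x2 = 5*(-3.25) + 15.75*0.0 + 18.25*0.0 = -16.25 + 0.0 + 0.0 = -16.25


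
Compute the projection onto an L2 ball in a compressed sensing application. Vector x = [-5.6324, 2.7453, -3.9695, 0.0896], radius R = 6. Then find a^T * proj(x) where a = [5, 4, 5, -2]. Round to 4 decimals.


Step 1: Compute ||x|| (intermediates to 6 decimals).
||x|| = sqrt((-5.6324)^2 + 2.7453^2 + (-3.9695)^2 + 0.0896^2) = 7.417922
Step 2: Project.
Since ||x|| > R, scale = R/||x|| = 6/7.417922 = 0.808852, proj(x) = scale * x
proj(x) = [-4.555778, 2.220541, -3.210738, 0.072473]
Step 3: Dot product.
a^T * proj(x) = 5*(-4.555778) + 4*2.220541 + 5*(-3.210738) - 2*0.072473 = -30.0954
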